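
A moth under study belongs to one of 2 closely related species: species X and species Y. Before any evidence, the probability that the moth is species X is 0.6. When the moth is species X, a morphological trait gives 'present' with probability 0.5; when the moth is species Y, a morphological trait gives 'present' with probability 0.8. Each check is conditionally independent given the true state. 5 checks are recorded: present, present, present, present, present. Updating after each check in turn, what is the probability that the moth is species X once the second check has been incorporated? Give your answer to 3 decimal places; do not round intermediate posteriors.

After 'present': P(species X) = 0.5·0.6000 / (0.5·0.6000 + 0.8·0.4000) ≈ 0.4839
After 'present': P(species X) = 0.5·0.4839 / (0.5·0.4839 + 0.8·0.5161) ≈ 0.3695

0.369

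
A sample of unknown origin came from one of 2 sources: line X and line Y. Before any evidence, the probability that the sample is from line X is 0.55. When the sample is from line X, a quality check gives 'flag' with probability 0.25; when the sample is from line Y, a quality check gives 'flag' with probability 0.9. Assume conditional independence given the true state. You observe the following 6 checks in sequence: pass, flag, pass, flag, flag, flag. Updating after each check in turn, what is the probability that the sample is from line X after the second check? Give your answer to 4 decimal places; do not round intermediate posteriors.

After 'pass': P(line X) = 0.75·0.5500 / (0.75·0.5500 + 0.1·0.4500) ≈ 0.9016
After 'flag': P(line X) = 0.25·0.9016 / (0.25·0.9016 + 0.9·0.0984) ≈ 0.7180

0.7180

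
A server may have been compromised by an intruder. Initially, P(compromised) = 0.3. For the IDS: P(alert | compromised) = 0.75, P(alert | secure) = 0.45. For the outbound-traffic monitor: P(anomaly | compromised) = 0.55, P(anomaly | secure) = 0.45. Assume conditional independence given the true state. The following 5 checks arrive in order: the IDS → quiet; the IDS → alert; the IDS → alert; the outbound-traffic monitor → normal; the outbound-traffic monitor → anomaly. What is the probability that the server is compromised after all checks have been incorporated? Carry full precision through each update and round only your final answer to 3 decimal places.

0.351

After the IDS='quiet': P(compromised) = 0.25·0.3000 / (0.25·0.3000 + 0.55·0.7000) ≈ 0.1630
After the IDS='alert': P(compromised) = 0.75·0.1630 / (0.75·0.1630 + 0.45·0.8370) ≈ 0.2451
After the IDS='alert': P(compromised) = 0.75·0.2451 / (0.75·0.2451 + 0.45·0.7549) ≈ 0.3511
After the outbound-traffic monitor='normal': P(compromised) = 0.45·0.3511 / (0.45·0.3511 + 0.55·0.6489) ≈ 0.3069
After the outbound-traffic monitor='anomaly': P(compromised) = 0.55·0.3069 / (0.55·0.3069 + 0.45·0.6931) ≈ 0.3511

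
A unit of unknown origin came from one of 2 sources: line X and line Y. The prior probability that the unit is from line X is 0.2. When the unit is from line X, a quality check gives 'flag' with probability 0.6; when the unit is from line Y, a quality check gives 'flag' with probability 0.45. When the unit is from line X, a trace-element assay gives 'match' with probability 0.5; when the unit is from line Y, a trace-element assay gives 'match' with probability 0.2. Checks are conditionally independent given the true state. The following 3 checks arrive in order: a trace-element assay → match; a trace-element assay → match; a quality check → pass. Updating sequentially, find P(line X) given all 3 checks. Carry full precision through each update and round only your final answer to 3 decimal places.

0.532

After a trace-element assay='match': P(line X) = 0.5·0.2000 / (0.5·0.2000 + 0.2·0.8000) ≈ 0.3846
After a trace-element assay='match': P(line X) = 0.5·0.3846 / (0.5·0.3846 + 0.2·0.6154) ≈ 0.6098
After a quality check='pass': P(line X) = 0.4·0.6098 / (0.4·0.6098 + 0.55·0.3902) ≈ 0.5319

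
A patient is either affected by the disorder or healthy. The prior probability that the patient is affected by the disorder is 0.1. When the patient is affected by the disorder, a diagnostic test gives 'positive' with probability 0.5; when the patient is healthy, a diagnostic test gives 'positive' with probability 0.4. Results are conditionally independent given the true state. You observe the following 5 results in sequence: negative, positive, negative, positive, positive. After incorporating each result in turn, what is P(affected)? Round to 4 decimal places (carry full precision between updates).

After 'negative': P(affected) = 0.5·0.1000 / (0.5·0.1000 + 0.6·0.9000) ≈ 0.0847
After 'positive': P(affected) = 0.5·0.0847 / (0.5·0.0847 + 0.4·0.9153) ≈ 0.1037
After 'negative': P(affected) = 0.5·0.1037 / (0.5·0.1037 + 0.6·0.8963) ≈ 0.0880
After 'positive': P(affected) = 0.5·0.0880 / (0.5·0.0880 + 0.4·0.9120) ≈ 0.1076
After 'positive': P(affected) = 0.5·0.1076 / (0.5·0.1076 + 0.4·0.8924) ≈ 0.1310

0.1310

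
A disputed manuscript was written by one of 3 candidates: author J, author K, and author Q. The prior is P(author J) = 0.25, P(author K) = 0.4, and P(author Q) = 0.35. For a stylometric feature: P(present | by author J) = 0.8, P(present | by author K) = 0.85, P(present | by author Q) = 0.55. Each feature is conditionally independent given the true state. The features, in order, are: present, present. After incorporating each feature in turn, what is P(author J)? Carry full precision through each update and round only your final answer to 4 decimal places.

0.2884

After 'present': normaliser = 0.8·0.2500 + 0.85·0.4000 + 0.55·0.3500; P(author J) ≈ 0.2730, P(author K) ≈ 0.4642, P(author Q) ≈ 0.2628
After 'present': normaliser = 0.8·0.2730 + 0.85·0.4642 + 0.55·0.2628; P(author J) ≈ 0.2884, P(author K) ≈ 0.5208, P(author Q) ≈ 0.1908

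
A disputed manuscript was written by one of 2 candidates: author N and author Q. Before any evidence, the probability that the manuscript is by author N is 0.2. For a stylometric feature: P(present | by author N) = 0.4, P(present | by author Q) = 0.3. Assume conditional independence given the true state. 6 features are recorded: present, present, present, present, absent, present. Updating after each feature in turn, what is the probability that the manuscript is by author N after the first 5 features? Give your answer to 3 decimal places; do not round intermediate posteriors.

0.404

After 'present': P(author N) = 0.4·0.2000 / (0.4·0.2000 + 0.3·0.8000) ≈ 0.2500
After 'present': P(author N) = 0.4·0.2500 / (0.4·0.2500 + 0.3·0.7500) ≈ 0.3077
After 'present': P(author N) = 0.4·0.3077 / (0.4·0.3077 + 0.3·0.6923) ≈ 0.3721
After 'present': P(author N) = 0.4·0.3721 / (0.4·0.3721 + 0.3·0.6279) ≈ 0.4414
After 'absent': P(author N) = 0.6·0.4414 / (0.6·0.4414 + 0.7·0.5586) ≈ 0.4038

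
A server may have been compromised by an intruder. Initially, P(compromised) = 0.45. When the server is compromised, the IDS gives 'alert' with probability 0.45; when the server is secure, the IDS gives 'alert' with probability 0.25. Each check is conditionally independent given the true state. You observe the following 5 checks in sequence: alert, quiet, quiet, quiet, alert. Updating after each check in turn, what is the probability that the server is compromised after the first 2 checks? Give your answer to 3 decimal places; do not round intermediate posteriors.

0.519

After 'alert': P(compromised) = 0.45·0.4500 / (0.45·0.4500 + 0.25·0.5500) ≈ 0.5956
After 'quiet': P(compromised) = 0.55·0.5956 / (0.55·0.5956 + 0.75·0.4044) ≈ 0.5192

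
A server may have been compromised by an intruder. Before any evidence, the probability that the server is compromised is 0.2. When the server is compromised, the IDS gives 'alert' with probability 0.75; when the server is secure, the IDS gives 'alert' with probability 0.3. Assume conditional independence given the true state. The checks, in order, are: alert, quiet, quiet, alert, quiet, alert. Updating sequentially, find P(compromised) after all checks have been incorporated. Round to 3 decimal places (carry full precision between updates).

After 'alert': P(compromised) = 0.75·0.2000 / (0.75·0.2000 + 0.3·0.8000) ≈ 0.3846
After 'quiet': P(compromised) = 0.25·0.3846 / (0.25·0.3846 + 0.7·0.6154) ≈ 0.1825
After 'quiet': P(compromised) = 0.25·0.1825 / (0.25·0.1825 + 0.7·0.8175) ≈ 0.0738
After 'alert': P(compromised) = 0.75·0.0738 / (0.75·0.0738 + 0.3·0.9262) ≈ 0.1662
After 'quiet': P(compromised) = 0.25·0.1662 / (0.25·0.1662 + 0.7·0.8338) ≈ 0.0664
After 'alert': P(compromised) = 0.75·0.0664 / (0.75·0.0664 + 0.3·0.9336) ≈ 0.1511

0.151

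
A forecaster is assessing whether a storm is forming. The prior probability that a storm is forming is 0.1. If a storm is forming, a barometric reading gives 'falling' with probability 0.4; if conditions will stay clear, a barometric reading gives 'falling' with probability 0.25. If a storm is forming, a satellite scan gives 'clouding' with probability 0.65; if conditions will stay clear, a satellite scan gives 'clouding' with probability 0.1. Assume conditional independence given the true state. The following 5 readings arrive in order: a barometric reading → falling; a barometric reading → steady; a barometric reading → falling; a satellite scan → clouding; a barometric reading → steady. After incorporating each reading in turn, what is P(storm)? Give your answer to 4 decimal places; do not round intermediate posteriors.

0.5420

Apply Bayes' rule sequentially, carrying P(storm) forward.
After a barometric reading='falling': P(storm) = 0.4·0.1000 / (0.4·0.1000 + 0.25·0.9000) ≈ 0.1509
After a barometric reading='steady': P(storm) = 0.6·0.1509 / (0.6·0.1509 + 0.75·0.8491) ≈ 0.1245
After a barometric reading='falling': P(storm) = 0.4·0.1245 / (0.4·0.1245 + 0.25·0.8755) ≈ 0.1854
After a satellite scan='clouding': P(storm) = 0.65·0.1854 / (0.65·0.1854 + 0.1·0.8146) ≈ 0.5966
After a barometric reading='steady': P(storm) = 0.6·0.5966 / (0.6·0.5966 + 0.75·0.4034) ≈ 0.5420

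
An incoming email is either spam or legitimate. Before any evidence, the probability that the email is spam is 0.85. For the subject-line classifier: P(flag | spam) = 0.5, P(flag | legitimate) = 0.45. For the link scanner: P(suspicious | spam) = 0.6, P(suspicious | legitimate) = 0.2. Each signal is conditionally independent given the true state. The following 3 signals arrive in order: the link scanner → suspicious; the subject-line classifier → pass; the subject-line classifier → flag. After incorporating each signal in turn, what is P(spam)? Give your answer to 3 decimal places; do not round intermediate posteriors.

0.945

After the link scanner='suspicious': P(spam) = 0.6·0.8500 / (0.6·0.8500 + 0.2·0.1500) ≈ 0.9444
After the subject-line classifier='pass': P(spam) = 0.5·0.9444 / (0.5·0.9444 + 0.55·0.0556) ≈ 0.9392
After the subject-line classifier='flag': P(spam) = 0.5·0.9392 / (0.5·0.9392 + 0.45·0.0608) ≈ 0.9450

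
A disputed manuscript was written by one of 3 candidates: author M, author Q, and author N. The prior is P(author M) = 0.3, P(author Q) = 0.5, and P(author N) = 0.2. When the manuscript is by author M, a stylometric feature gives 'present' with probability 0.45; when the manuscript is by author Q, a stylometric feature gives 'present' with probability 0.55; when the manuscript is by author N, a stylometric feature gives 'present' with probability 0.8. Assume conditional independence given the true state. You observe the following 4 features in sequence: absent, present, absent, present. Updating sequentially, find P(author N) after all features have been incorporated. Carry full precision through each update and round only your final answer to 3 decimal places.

0.095

Apply Bayes' rule sequentially, carrying P(author N) forward.
After 'absent': normaliser = 0.55·0.3000 + 0.45·0.5000 + 0.2·0.2000; P(author M) ≈ 0.3837, P(author Q) ≈ 0.5233, P(author N) ≈ 0.0930
After 'present': normaliser = 0.45·0.3837 + 0.55·0.5233 + 0.8·0.0930; P(author M) ≈ 0.3228, P(author Q) ≈ 0.5380, P(author N) ≈ 0.1391
After 'absent': normaliser = 0.55·0.3228 + 0.45·0.5380 + 0.2·0.1391; P(author M) ≈ 0.3968, P(author Q) ≈ 0.5410, P(author N) ≈ 0.0622
After 'present': normaliser = 0.45·0.3968 + 0.55·0.5410 + 0.8·0.0622; P(author M) ≈ 0.3395, P(author Q) ≈ 0.5659, P(author N) ≈ 0.0946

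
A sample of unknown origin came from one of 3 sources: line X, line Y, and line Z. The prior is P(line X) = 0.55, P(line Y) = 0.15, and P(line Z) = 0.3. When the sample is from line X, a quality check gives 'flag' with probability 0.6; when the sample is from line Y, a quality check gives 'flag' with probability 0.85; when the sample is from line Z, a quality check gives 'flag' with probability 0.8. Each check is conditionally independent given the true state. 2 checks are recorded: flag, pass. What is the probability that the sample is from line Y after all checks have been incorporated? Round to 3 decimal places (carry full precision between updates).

After 'flag': normaliser = 0.6·0.5500 + 0.85·0.1500 + 0.8·0.3000; P(line X) ≈ 0.4731, P(line Y) ≈ 0.1828, P(line Z) ≈ 0.3441
After 'pass': normaliser = 0.4·0.4731 + 0.15·0.1828 + 0.2·0.3441; P(line X) ≈ 0.6629, P(line Y) ≈ 0.0960, P(line Z) ≈ 0.2411

0.096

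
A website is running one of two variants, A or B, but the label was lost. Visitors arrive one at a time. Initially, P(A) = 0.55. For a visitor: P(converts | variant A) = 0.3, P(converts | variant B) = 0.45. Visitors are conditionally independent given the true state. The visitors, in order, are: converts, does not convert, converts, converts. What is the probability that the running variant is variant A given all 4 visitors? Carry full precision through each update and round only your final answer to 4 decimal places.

0.3155

After 'converts': P(A) = 0.3·0.5500 / (0.3·0.5500 + 0.45·0.4500) ≈ 0.4490
After 'does not convert': P(A) = 0.7·0.4490 / (0.7·0.4490 + 0.55·0.5510) ≈ 0.5091
After 'converts': P(A) = 0.3·0.5091 / (0.3·0.5091 + 0.45·0.4909) ≈ 0.4088
After 'converts': P(A) = 0.3·0.4088 / (0.3·0.4088 + 0.45·0.5912) ≈ 0.3155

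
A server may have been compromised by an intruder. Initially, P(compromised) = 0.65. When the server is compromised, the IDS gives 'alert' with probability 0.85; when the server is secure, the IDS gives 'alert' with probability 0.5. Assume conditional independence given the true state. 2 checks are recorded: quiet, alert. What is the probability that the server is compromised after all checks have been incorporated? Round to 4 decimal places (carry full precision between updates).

0.4864

After 'quiet': P(compromised) = 0.15·0.6500 / (0.15·0.6500 + 0.5·0.3500) ≈ 0.3578
After 'alert': P(compromised) = 0.85·0.3578 / (0.85·0.3578 + 0.5·0.6422) ≈ 0.4864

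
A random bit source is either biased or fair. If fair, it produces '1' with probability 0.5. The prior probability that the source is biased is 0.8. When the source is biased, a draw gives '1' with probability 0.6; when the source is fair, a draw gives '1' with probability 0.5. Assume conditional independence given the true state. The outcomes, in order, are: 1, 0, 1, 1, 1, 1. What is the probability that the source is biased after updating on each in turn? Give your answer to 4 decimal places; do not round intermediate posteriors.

0.8884

Apply Bayes' rule sequentially, carrying P(biased) forward.
After '1': P(biased) = 0.6·0.8000 / (0.6·0.8000 + 0.5·0.2000) ≈ 0.8276
After '0': P(biased) = 0.4·0.8276 / (0.4·0.8276 + 0.5·0.1724) ≈ 0.7934
After '1': P(biased) = 0.6·0.7934 / (0.6·0.7934 + 0.5·0.2066) ≈ 0.8217
After '1': P(biased) = 0.6·0.8217 / (0.6·0.8217 + 0.5·0.1783) ≈ 0.8469
After '1': P(biased) = 0.6·0.8469 / (0.6·0.8469 + 0.5·0.1531) ≈ 0.8690
After '1': P(biased) = 0.6·0.8690 / (0.6·0.8690 + 0.5·0.1310) ≈ 0.8884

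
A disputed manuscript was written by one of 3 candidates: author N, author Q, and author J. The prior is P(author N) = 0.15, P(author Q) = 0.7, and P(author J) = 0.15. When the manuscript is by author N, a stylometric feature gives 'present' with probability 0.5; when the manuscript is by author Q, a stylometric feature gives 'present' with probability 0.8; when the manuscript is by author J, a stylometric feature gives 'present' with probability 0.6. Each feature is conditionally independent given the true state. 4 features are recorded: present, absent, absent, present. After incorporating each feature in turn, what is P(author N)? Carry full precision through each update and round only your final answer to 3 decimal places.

After 'present': normaliser = 0.5·0.1500 + 0.8·0.7000 + 0.6·0.1500; P(author N) ≈ 0.1034, P(author Q) ≈ 0.7724, P(author J) ≈ 0.1241
After 'absent': normaliser = 0.5·0.1034 + 0.2·0.7724 + 0.4·0.1241; P(author N) ≈ 0.2022, P(author Q) ≈ 0.6038, P(author J) ≈ 0.1941
After 'absent': normaliser = 0.5·0.2022 + 0.2·0.6038 + 0.4·0.1941; P(author N) ≈ 0.3375, P(author Q) ≈ 0.4032, P(author J) ≈ 0.2592
After 'present': normaliser = 0.5·0.3375 + 0.8·0.4032 + 0.6·0.2592; P(author N) ≈ 0.2609, P(author Q) ≈ 0.4987, P(author J) ≈ 0.2404

0.261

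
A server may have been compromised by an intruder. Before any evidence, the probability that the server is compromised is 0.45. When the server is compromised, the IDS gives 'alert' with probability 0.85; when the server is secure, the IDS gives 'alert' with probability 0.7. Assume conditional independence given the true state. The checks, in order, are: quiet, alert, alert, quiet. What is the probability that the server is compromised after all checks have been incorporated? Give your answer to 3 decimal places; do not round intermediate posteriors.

0.232

After 'quiet': P(compromised) = 0.15·0.4500 / (0.15·0.4500 + 0.3·0.5500) ≈ 0.2903
After 'alert': P(compromised) = 0.85·0.2903 / (0.85·0.2903 + 0.7·0.7097) ≈ 0.3319
After 'alert': P(compromised) = 0.85·0.3319 / (0.85·0.3319 + 0.7·0.6681) ≈ 0.3762
After 'quiet': P(compromised) = 0.15·0.3762 / (0.15·0.3762 + 0.3·0.6238) ≈ 0.2317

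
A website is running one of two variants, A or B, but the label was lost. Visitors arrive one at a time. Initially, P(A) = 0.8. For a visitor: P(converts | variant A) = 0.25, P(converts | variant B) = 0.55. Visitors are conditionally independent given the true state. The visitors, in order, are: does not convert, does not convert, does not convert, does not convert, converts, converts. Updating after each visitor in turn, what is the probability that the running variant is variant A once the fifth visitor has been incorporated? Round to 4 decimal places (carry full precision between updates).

After 'does not convert': P(A) = 0.75·0.8000 / (0.75·0.8000 + 0.45·0.2000) ≈ 0.8696
After 'does not convert': P(A) = 0.75·0.8696 / (0.75·0.8696 + 0.45·0.1304) ≈ 0.9174
After 'does not convert': P(A) = 0.75·0.9174 / (0.75·0.9174 + 0.45·0.0826) ≈ 0.9488
After 'does not convert': P(A) = 0.75·0.9488 / (0.75·0.9488 + 0.45·0.0512) ≈ 0.9686
After 'converts': P(A) = 0.25·0.9686 / (0.25·0.9686 + 0.55·0.0314) ≈ 0.9335

0.9335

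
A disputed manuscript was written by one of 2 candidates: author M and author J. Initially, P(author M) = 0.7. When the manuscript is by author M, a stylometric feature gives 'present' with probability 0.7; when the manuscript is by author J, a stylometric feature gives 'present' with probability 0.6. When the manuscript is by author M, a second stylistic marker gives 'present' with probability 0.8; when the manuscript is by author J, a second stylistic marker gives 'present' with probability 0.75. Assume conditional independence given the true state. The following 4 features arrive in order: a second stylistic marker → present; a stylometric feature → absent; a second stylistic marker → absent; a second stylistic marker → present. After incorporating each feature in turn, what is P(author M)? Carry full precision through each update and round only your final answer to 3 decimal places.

Apply Bayes' rule sequentially, carrying P(author M) forward.
After a second stylistic marker='present': P(author M) = 0.8·0.7000 / (0.8·0.7000 + 0.75·0.3000) ≈ 0.7134
After a stylometric feature='absent': P(author M) = 0.3·0.7134 / (0.3·0.7134 + 0.4·0.2866) ≈ 0.6512
After a second stylistic marker='absent': P(author M) = 0.2·0.6512 / (0.2·0.6512 + 0.25·0.3488) ≈ 0.5989
After a second stylistic marker='present': P(author M) = 0.8·0.5989 / (0.8·0.5989 + 0.75·0.4011) ≈ 0.6143

0.614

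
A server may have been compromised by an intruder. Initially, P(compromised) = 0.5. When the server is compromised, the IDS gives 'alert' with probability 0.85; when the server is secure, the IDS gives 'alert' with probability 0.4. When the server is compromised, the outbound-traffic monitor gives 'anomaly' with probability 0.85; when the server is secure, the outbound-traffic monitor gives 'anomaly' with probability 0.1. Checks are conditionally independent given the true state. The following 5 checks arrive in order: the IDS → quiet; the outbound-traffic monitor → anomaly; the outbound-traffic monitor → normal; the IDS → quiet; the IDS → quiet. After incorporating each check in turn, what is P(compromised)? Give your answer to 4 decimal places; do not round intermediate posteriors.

0.0217

Each posterior becomes the prior for the next update.
After the IDS='quiet': P(compromised) = 0.15·0.5000 / (0.15·0.5000 + 0.6·0.5000) ≈ 0.2000
After the outbound-traffic monitor='anomaly': P(compromised) = 0.85·0.2000 / (0.85·0.2000 + 0.1·0.8000) ≈ 0.6800
After the outbound-traffic monitor='normal': P(compromised) = 0.15·0.6800 / (0.15·0.6800 + 0.9·0.3200) ≈ 0.2615
After the IDS='quiet': P(compromised) = 0.15·0.2615 / (0.15·0.2615 + 0.6·0.7385) ≈ 0.0813
After the IDS='quiet': P(compromised) = 0.15·0.0813 / (0.15·0.0813 + 0.6·0.9187) ≈ 0.0217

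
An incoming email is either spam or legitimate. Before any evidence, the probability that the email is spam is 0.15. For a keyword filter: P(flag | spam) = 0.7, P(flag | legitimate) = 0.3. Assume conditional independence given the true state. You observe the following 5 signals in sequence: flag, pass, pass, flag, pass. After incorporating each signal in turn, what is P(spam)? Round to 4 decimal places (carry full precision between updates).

Apply Bayes' rule sequentially, carrying P(spam) forward.
After 'flag': P(spam) = 0.7·0.1500 / (0.7·0.1500 + 0.3·0.8500) ≈ 0.2917
After 'pass': P(spam) = 0.3·0.2917 / (0.3·0.2917 + 0.7·0.7083) ≈ 0.1500
After 'pass': P(spam) = 0.3·0.1500 / (0.3·0.1500 + 0.7·0.8500) ≈ 0.0703
After 'flag': P(spam) = 0.7·0.0703 / (0.7·0.0703 + 0.3·0.9297) ≈ 0.1500
After 'pass': P(spam) = 0.3·0.1500 / (0.3·0.1500 + 0.7·0.8500) ≈ 0.0703

0.0703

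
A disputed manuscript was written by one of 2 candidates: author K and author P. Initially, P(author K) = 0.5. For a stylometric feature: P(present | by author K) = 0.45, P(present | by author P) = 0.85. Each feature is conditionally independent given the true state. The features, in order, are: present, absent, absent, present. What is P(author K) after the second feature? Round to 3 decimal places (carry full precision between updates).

0.660

After 'present': P(author K) = 0.45·0.5000 / (0.45·0.5000 + 0.85·0.5000) ≈ 0.3462
After 'absent': P(author K) = 0.55·0.3462 / (0.55·0.3462 + 0.15·0.6538) ≈ 0.6600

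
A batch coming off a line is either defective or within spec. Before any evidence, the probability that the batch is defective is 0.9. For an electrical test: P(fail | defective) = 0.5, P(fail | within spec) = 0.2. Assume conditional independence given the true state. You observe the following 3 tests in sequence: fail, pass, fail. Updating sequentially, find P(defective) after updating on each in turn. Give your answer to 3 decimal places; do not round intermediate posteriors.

After 'fail': P(defective) = 0.5·0.9000 / (0.5·0.9000 + 0.2·0.1000) ≈ 0.9574
After 'pass': P(defective) = 0.5·0.9574 / (0.5·0.9574 + 0.8·0.0426) ≈ 0.9336
After 'fail': P(defective) = 0.5·0.9336 / (0.5·0.9336 + 0.2·0.0664) ≈ 0.9723

0.972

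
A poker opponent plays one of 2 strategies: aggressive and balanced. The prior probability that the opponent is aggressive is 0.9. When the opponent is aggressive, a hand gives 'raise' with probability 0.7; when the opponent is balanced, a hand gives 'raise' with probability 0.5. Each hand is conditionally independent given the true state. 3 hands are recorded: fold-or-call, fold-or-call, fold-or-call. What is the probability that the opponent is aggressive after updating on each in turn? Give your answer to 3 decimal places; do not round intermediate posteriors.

0.660

Each posterior becomes the prior for the next update.
After 'fold-or-call': P(aggressive) = 0.3·0.9000 / (0.3·0.9000 + 0.5·0.1000) ≈ 0.8438
After 'fold-or-call': P(aggressive) = 0.3·0.8438 / (0.3·0.8438 + 0.5·0.1562) ≈ 0.7642
After 'fold-or-call': P(aggressive) = 0.3·0.7642 / (0.3·0.7642 + 0.5·0.2358) ≈ 0.6603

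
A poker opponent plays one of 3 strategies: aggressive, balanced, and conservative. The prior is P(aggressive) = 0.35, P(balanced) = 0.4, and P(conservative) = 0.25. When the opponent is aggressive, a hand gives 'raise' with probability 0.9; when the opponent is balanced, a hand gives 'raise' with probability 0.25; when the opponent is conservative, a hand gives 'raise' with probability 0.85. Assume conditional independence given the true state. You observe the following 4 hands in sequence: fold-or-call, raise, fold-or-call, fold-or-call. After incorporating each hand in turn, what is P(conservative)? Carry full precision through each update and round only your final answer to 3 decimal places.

Apply Bayes' rule sequentially, carrying P(conservative) forward.
After 'fold-or-call': normaliser = 0.1·0.3500 + 0.75·0.4000 + 0.15·0.2500; P(aggressive) ≈ 0.0940, P(balanced) ≈ 0.8054, P(conservative) ≈ 0.1007
After 'raise': normaliser = 0.9·0.0940 + 0.25·0.8054 + 0.85·0.1007; P(aggressive) ≈ 0.2276, P(balanced) ≈ 0.5420, P(conservative) ≈ 0.2304
After 'fold-or-call': normaliser = 0.1·0.2276 + 0.75·0.5420 + 0.15·0.2304; P(aggressive) ≈ 0.0491, P(balanced) ≈ 0.8764, P(conservative) ≈ 0.0745
After 'fold-or-call': normaliser = 0.1·0.0491 + 0.75·0.8764 + 0.15·0.0745; P(aggressive) ≈ 0.0073, P(balanced) ≈ 0.9761, P(conservative) ≈ 0.0166

0.017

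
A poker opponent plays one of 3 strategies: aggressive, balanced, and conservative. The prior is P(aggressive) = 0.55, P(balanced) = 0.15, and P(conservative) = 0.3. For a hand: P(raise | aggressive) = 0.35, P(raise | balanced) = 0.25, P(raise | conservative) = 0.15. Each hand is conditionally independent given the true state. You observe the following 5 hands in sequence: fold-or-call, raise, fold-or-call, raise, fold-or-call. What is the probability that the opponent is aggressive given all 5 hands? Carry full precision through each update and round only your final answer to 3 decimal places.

0.696

After 'fold-or-call': normaliser = 0.65·0.5500 + 0.75·0.1500 + 0.85·0.3000; P(aggressive) ≈ 0.4931, P(balanced) ≈ 0.1552, P(conservative) ≈ 0.3517
After 'raise': normaliser = 0.35·0.4931 + 0.25·0.1552 + 0.15·0.3517; P(aggressive) ≈ 0.6534, P(balanced) ≈ 0.1469, P(conservative) ≈ 0.1997
After 'fold-or-call': normaliser = 0.65·0.6534 + 0.75·0.1469 + 0.85·0.1997; P(aggressive) ≈ 0.6027, P(balanced) ≈ 0.1563, P(conservative) ≈ 0.2409
After 'raise': normaliser = 0.35·0.6027 + 0.25·0.1563 + 0.15·0.2409; P(aggressive) ≈ 0.7371, P(balanced) ≈ 0.1366, P(conservative) ≈ 0.1263
After 'fold-or-call': normaliser = 0.65·0.7371 + 0.75·0.1366 + 0.85·0.1263; P(aggressive) ≈ 0.6955, P(balanced) ≈ 0.1487, P(conservative) ≈ 0.1558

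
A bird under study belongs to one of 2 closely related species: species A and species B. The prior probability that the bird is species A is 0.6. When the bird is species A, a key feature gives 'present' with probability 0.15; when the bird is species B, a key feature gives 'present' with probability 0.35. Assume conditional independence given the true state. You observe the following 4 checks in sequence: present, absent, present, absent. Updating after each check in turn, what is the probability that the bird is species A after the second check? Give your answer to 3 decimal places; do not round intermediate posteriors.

After 'present': P(species A) = 0.15·0.6000 / (0.15·0.6000 + 0.35·0.4000) ≈ 0.3913
After 'absent': P(species A) = 0.85·0.3913 / (0.85·0.3913 + 0.65·0.6087) ≈ 0.4567

0.457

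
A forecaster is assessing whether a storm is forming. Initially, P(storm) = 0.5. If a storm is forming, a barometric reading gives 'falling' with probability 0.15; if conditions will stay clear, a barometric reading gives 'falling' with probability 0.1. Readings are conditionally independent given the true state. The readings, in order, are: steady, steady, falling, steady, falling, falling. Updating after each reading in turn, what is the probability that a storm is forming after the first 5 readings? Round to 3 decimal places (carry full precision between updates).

Each posterior becomes the prior for the next update.
After 'steady': P(storm) = 0.85·0.5000 / (0.85·0.5000 + 0.9·0.5000) ≈ 0.4857
After 'steady': P(storm) = 0.85·0.4857 / (0.85·0.4857 + 0.9·0.5143) ≈ 0.4715
After 'falling': P(storm) = 0.15·0.4715 / (0.15·0.4715 + 0.1·0.5285) ≈ 0.5723
After 'steady': P(storm) = 0.85·0.5723 / (0.85·0.5723 + 0.9·0.4277) ≈ 0.5582
After 'falling': P(storm) = 0.15·0.5582 / (0.15·0.5582 + 0.1·0.4418) ≈ 0.6546

0.655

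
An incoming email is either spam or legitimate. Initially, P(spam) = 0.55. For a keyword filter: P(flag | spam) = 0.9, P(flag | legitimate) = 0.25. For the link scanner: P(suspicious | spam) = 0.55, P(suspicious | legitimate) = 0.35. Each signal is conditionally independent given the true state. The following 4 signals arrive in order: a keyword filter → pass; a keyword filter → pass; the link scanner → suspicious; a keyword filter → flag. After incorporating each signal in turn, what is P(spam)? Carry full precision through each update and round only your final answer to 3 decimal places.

0.109

After a keyword filter='pass': P(spam) = 0.1·0.5500 / (0.1·0.5500 + 0.75·0.4500) ≈ 0.1401
After a keyword filter='pass': P(spam) = 0.1·0.1401 / (0.1·0.1401 + 0.75·0.8599) ≈ 0.0213
After the link scanner='suspicious': P(spam) = 0.55·0.0213 / (0.55·0.0213 + 0.35·0.9787) ≈ 0.0330
After a keyword filter='flag': P(spam) = 0.9·0.0330 / (0.9·0.0330 + 0.25·0.9670) ≈ 0.1095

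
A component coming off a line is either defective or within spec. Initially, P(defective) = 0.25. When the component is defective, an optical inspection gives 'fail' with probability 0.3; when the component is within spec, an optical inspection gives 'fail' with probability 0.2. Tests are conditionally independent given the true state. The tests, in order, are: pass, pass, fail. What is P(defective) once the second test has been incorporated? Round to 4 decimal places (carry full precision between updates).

0.2033

After 'pass': P(defective) = 0.7·0.2500 / (0.7·0.2500 + 0.8·0.7500) ≈ 0.2258
After 'pass': P(defective) = 0.7·0.2258 / (0.7·0.2258 + 0.8·0.7742) ≈ 0.2033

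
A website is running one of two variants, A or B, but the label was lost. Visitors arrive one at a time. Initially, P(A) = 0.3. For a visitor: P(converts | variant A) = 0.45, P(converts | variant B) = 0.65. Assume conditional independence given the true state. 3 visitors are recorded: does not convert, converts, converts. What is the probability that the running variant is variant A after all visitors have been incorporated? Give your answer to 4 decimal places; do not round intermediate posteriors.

0.2440

Each posterior becomes the prior for the next update.
After 'does not convert': P(A) = 0.55·0.3000 / (0.55·0.3000 + 0.35·0.7000) ≈ 0.4024
After 'converts': P(A) = 0.45·0.4024 / (0.45·0.4024 + 0.65·0.5976) ≈ 0.3180
After 'converts': P(A) = 0.45·0.3180 / (0.45·0.3180 + 0.65·0.6820) ≈ 0.2440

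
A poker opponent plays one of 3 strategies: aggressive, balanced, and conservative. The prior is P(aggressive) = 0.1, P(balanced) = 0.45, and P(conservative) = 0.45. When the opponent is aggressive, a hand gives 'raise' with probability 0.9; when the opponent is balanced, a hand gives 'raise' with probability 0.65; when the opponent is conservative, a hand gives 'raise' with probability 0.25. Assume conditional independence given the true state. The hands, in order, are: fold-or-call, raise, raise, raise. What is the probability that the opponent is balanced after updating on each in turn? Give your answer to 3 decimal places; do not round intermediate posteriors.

0.775

After 'fold-or-call': normaliser = 0.1·0.1000 + 0.35·0.4500 + 0.75·0.4500; P(aggressive) ≈ 0.0198, P(balanced) ≈ 0.3119, P(conservative) ≈ 0.6683
After 'raise': normaliser = 0.9·0.0198 + 0.65·0.3119 + 0.25·0.6683; P(aggressive) ≈ 0.0460, P(balanced) ≈ 0.5230, P(conservative) ≈ 0.4310
After 'raise': normaliser = 0.9·0.0460 + 0.65·0.5230 + 0.25·0.4310; P(aggressive) ≈ 0.0846, P(balanced) ≈ 0.6951, P(conservative) ≈ 0.2203
After 'raise': normaliser = 0.9·0.0846 + 0.65·0.6951 + 0.25·0.2203; P(aggressive) ≈ 0.1306, P(balanced) ≈ 0.7749, P(conservative) ≈ 0.0945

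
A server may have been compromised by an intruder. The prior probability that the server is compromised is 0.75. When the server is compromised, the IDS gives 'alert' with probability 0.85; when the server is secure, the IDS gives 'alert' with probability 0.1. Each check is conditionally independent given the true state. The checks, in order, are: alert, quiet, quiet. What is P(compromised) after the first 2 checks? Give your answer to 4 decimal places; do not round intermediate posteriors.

After 'alert': P(compromised) = 0.85·0.7500 / (0.85·0.7500 + 0.1·0.2500) ≈ 0.9623
After 'quiet': P(compromised) = 0.15·0.9623 / (0.15·0.9623 + 0.9·0.0377) ≈ 0.8095

0.8095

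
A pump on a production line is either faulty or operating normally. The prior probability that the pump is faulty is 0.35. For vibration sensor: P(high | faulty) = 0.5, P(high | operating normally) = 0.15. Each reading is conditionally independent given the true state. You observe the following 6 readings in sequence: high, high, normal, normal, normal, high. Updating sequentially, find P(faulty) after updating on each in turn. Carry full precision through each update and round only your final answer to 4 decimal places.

0.8023

After 'high': P(faulty) = 0.5·0.3500 / (0.5·0.3500 + 0.15·0.6500) ≈ 0.6422
After 'high': P(faulty) = 0.5·0.6422 / (0.5·0.6422 + 0.15·0.3578) ≈ 0.8568
After 'normal': P(faulty) = 0.5·0.8568 / (0.5·0.8568 + 0.85·0.1432) ≈ 0.7787
After 'normal': P(faulty) = 0.5·0.7787 / (0.5·0.7787 + 0.85·0.2213) ≈ 0.6743
After 'normal': P(faulty) = 0.5·0.6743 / (0.5·0.6743 + 0.85·0.3257) ≈ 0.5491
After 'high': P(faulty) = 0.5·0.5491 / (0.5·0.5491 + 0.15·0.4509) ≈ 0.8023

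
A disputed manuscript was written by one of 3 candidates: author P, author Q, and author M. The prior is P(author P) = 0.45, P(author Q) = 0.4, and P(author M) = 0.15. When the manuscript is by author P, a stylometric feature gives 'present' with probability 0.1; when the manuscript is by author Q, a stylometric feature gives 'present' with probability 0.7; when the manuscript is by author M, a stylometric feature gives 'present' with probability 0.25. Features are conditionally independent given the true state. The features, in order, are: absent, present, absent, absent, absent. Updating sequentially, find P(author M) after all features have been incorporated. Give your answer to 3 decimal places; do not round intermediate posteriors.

After 'absent': normaliser = 0.9·0.4500 + 0.3·0.4000 + 0.75·0.1500; P(author P) ≈ 0.6353, P(author Q) ≈ 0.1882, P(author M) ≈ 0.1765
After 'present': normaliser = 0.1·0.6353 + 0.7·0.1882 + 0.25·0.1765; P(author P) ≈ 0.2654, P(author Q) ≈ 0.5504, P(author M) ≈ 0.1843
After 'absent': normaliser = 0.9·0.2654 + 0.3·0.5504 + 0.75·0.1843; P(author P) ≈ 0.4405, P(author Q) ≈ 0.3046, P(author M) ≈ 0.2549
After 'absent': normaliser = 0.9·0.4405 + 0.3·0.3046 + 0.75·0.2549; P(author P) ≈ 0.5839, P(author Q) ≈ 0.1346, P(author M) ≈ 0.2816
After 'absent': normaliser = 0.9·0.5839 + 0.3·0.1346 + 0.75·0.2816; P(author P) ≈ 0.6763, P(author Q) ≈ 0.0519, P(author M) ≈ 0.2718

0.272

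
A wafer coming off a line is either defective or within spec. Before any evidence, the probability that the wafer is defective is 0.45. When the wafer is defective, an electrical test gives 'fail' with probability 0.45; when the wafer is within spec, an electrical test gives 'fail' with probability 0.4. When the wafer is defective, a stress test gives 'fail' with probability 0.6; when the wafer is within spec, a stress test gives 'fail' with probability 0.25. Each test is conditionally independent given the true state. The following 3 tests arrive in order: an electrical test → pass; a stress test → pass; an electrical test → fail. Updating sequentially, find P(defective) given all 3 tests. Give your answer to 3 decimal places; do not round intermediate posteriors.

0.310

After an electrical test='pass': P(defective) = 0.55·0.4500 / (0.55·0.4500 + 0.6·0.5500) ≈ 0.4286
After a stress test='pass': P(defective) = 0.4·0.4286 / (0.4·0.4286 + 0.75·0.5714) ≈ 0.2857
After an electrical test='fail': P(defective) = 0.45·0.2857 / (0.45·0.2857 + 0.4·0.7143) ≈ 0.3103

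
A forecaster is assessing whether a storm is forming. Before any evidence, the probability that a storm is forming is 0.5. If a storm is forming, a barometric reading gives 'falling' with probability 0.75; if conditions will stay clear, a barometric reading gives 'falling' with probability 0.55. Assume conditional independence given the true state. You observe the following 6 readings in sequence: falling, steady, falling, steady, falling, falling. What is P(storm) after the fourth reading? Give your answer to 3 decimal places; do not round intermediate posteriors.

After 'falling': P(storm) = 0.75·0.5000 / (0.75·0.5000 + 0.55·0.5000) ≈ 0.5769
After 'steady': P(storm) = 0.25·0.5769 / (0.25·0.5769 + 0.45·0.4231) ≈ 0.4310
After 'falling': P(storm) = 0.75·0.4310 / (0.75·0.4310 + 0.55·0.5690) ≈ 0.5081
After 'steady': P(storm) = 0.25·0.5081 / (0.25·0.5081 + 0.45·0.4919) ≈ 0.3646

0.365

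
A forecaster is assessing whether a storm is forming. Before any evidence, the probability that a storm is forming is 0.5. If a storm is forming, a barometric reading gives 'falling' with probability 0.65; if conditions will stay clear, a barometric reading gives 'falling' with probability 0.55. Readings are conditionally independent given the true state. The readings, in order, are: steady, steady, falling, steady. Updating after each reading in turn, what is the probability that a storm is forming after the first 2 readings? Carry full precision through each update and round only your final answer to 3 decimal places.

0.377

Apply Bayes' rule sequentially, carrying P(storm) forward.
After 'steady': P(storm) = 0.35·0.5000 / (0.35·0.5000 + 0.45·0.5000) ≈ 0.4375
After 'steady': P(storm) = 0.35·0.4375 / (0.35·0.4375 + 0.45·0.5625) ≈ 0.3769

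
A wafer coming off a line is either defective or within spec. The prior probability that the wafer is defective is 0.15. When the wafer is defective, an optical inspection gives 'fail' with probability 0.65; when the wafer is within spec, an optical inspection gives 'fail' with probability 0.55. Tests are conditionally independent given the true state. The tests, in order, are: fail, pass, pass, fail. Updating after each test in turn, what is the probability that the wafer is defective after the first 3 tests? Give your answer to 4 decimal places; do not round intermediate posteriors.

0.1120

After 'fail': P(defective) = 0.65·0.1500 / (0.65·0.1500 + 0.55·0.8500) ≈ 0.1726
After 'pass': P(defective) = 0.35·0.1726 / (0.35·0.1726 + 0.45·0.8274) ≈ 0.1396
After 'pass': P(defective) = 0.35·0.1396 / (0.35·0.1396 + 0.45·0.8604) ≈ 0.1120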